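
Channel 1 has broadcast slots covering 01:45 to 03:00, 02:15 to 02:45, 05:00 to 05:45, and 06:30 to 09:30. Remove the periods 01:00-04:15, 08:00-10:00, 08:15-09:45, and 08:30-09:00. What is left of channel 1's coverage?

A, merged: 01:45–03:00, 05:00–05:45, 06:30–09:30.
B, merged: 01:00–04:15, 08:00–10:00.
01:45–03:00 lies entirely inside B → drops out.
05:00–05:45 is untouched.
06:30–09:30 with B removed leaves 06:30–08:00.

05:00–05:45, 06:30–08:00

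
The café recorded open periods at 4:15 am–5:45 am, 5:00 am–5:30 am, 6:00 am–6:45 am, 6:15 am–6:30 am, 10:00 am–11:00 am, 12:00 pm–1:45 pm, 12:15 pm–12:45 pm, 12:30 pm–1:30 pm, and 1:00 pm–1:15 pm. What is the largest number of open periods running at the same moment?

3

At 12:30 pm, 3 of the intervals are simultaneously active.
No point has more.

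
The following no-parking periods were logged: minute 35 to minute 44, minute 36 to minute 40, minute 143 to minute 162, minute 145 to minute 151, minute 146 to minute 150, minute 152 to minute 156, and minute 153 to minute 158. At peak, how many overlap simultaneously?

Walk the sorted start/end points keeping a running depth.
The depth first hits 3 at minute 146.

3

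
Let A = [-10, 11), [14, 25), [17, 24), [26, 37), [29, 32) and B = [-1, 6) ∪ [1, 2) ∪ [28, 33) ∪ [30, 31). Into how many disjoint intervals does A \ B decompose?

Merge the first list: [-10, 11), [14, 25), [26, 37).
Merge the second list: [-1, 6), [28, 33).
A \ B = [-10, -1), [6, 11), [14, 25), [26, 28), [33, 37).
That is 5 disjoint pieces.

5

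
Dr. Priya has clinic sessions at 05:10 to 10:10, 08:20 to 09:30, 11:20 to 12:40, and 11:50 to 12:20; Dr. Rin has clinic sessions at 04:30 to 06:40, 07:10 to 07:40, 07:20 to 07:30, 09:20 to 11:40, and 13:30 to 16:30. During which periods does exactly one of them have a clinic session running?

04:30-05:10, 06:40-07:10, 07:40-09:20, 10:10-11:20, 11:40-12:40, 13:30-16:30

A, merged: 05:10-10:10, 11:20-12:40.
B, merged: 04:30-06:40, 07:10-07:40, 09:20-11:40, 13:30-16:30.
Only in the first: 06:40-07:10, 07:40-09:20, 11:40-12:40.
Only in the second: 04:30-05:10, 10:10-11:20, 13:30-16:30.
Together these are the periods covered by exactly one.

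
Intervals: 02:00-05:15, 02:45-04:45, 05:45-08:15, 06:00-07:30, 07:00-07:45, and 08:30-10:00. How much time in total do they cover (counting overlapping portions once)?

7 h 15 min

Merged: 02:00-05:15, 05:45-08:15, 08:30-10:00.
Lengths: 3 h 15 min + 2 h 30 min + 1 h 30 min = 7 h 15 min.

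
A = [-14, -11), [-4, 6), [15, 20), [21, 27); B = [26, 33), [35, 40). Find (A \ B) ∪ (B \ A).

[-14, -11) ∪ [-4, 6) ∪ [15, 20) ∪ [21, 26) ∪ [27, 33) ∪ [35, 40)

A but not B: [-14, -11), [-4, 6), [15, 20), [21, 26).
B but not A: [27, 33), [35, 40).
Combining gives A △ B.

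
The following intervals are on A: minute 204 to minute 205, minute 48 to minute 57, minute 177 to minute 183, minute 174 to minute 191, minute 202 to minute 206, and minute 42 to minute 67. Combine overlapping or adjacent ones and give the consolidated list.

Sort by start: minute 42 to minute 67, minute 48 to minute 57, minute 174 to minute 191, minute 177 to minute 183, minute 202 to minute 206, minute 204 to minute 205.
minute 48 to minute 57 overlaps/touches minute 42 to minute 67 → extend to minute 42 to minute 67.
minute 174 to minute 191 is disjoint → start new block.
minute 177 to minute 183 overlaps/touches minute 174 to minute 191 → extend to minute 174 to minute 191.
minute 202 to minute 206 is disjoint → start new block.
minute 204 to minute 205 overlaps/touches minute 202 to minute 206 → extend to minute 202 to minute 206.

minute 42 to minute 67, minute 174 to minute 191, minute 202 to minute 206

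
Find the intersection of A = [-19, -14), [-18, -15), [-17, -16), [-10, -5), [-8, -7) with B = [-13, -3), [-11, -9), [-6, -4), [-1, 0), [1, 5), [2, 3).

[-10, -5)

First set merges to [-19, -14), [-10, -5).
Second set merges to [-13, -3), [-1, 0), [1, 5).
[-19, -14) meets no B interval.
[-10, -5) ∩ B → [-10, -5).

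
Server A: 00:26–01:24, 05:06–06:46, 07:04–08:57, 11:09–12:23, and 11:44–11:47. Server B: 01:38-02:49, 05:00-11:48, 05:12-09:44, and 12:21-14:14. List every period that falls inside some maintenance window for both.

05:06–06:46, 07:04–08:57, 11:09–11:48, 12:21–12:23

First set merges to 00:26–01:24, 05:06–06:46, 07:04–08:57, 11:09–12:23.
Second set merges to 01:38–02:49, 05:00–11:48, 12:21–14:14.
00:26–01:24: no overlap with the second set.
05:06–06:46 meets the second set on 05:06–06:46.
07:04–08:57 meets the second set on 07:04–08:57.
11:09–12:23 meets the second set on 11:09–11:48, 12:21–12:23.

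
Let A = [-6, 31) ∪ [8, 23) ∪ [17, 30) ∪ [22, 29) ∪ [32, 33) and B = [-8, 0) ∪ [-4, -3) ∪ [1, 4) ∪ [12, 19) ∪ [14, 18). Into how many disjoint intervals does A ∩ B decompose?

3

Merge the first list: [-6, 31), [32, 33).
Merge the second list: [-8, 0), [1, 4), [12, 19).
A ∩ B = [-6, 0), [1, 4), [12, 19).
That is 3 disjoint pieces.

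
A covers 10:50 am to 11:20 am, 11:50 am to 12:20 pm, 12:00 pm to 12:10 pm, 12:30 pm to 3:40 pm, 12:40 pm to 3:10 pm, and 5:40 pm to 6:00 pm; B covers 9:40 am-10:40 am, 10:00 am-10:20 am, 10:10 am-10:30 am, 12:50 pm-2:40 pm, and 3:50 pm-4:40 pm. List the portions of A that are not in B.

10:50 am-11:20 am, 11:50 am-12:20 pm, 12:30 pm-12:50 pm, 2:40 pm-3:40 pm, 5:40 pm-6:00 pm

Merge the first list: 10:50 am-11:20 am, 11:50 am-12:20 pm, 12:30 pm-3:40 pm, 5:40 pm-6:00 pm.
Merge the second list: 9:40 am-10:40 am, 12:50 pm-2:40 pm, 3:50 pm-4:40 pm.
10:50 am-11:20 am: nothing removed.
11:50 am-12:20 pm: nothing removed.
12:30 pm-3:40 pm \ B = 12:30 pm-12:50 pm, 2:40 pm-3:40 pm.
5:40 pm-6:00 pm: nothing removed.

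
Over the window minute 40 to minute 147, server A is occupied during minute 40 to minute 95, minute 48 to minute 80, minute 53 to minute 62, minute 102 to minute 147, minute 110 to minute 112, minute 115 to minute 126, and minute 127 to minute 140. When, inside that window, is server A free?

After merging, the occupied span is minute 40 to minute 95, minute 102 to minute 147.
Complement within minute 40 to minute 147: minute 95 to minute 102.

minute 95 to minute 102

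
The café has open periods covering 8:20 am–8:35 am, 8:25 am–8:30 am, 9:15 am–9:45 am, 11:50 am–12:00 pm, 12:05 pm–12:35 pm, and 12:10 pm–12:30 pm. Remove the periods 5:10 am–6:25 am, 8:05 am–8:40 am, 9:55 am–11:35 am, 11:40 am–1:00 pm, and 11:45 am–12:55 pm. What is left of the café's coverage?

First set merges to 8:20 am–8:35 am, 9:15 am–9:45 am, 11:50 am–12:00 pm, 12:05 pm–12:35 pm.
Second set merges to 5:10 am–6:25 am, 8:05 am–8:40 am, 9:55 am–11:35 am, 11:40 am–1:00 pm.
8:20 am–8:35 am: fully covered by B → removed.
9:15 am–9:45 am: no B overlap → unchanged.
11:50 am–12:00 pm: fully covered by B → removed.
12:05 pm–12:35 pm: fully covered by B → removed.

9:15 am–9:45 am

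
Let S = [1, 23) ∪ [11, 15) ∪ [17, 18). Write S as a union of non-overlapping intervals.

[1, 23)

[11, 15) overlaps/touches [1, 23) → extend to [1, 23).
[17, 18) overlaps/touches [1, 23) → extend to [1, 23).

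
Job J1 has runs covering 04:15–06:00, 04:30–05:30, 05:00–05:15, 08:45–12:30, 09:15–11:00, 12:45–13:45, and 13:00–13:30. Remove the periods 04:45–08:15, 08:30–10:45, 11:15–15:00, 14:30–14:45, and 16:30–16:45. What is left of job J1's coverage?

First set merges to 04:15–06:00, 08:45–12:30, 12:45–13:45.
Second set merges to 04:45–08:15, 08:30–10:45, 11:15–15:00, 16:30–16:45.
04:15–06:00 \ B = 04:15–04:45.
08:45–12:30 \ B = 10:45–11:15.
12:45–13:45: entirely removed.

04:15–04:45, 10:45–11:15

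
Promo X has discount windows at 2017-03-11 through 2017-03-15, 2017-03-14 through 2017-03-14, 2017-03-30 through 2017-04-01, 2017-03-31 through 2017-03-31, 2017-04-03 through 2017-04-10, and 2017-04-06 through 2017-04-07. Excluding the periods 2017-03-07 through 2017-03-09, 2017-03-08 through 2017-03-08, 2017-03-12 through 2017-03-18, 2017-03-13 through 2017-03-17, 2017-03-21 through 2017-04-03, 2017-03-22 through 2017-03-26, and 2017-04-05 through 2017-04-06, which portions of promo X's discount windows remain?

Merge the first list: 2017-03-11 through 2017-03-15, 2017-03-30 through 2017-04-01, 2017-04-03 through 2017-04-10.
Merge the second list: 2017-03-07 through 2017-03-09, 2017-03-12 through 2017-03-18, 2017-03-21 through 2017-04-03, 2017-04-05 through 2017-04-06.
2017-03-11 through 2017-03-15 minus B → 2017-03-11 through 2017-03-11.
2017-03-30 through 2017-04-01: fully covered by B → removed.
2017-04-03 through 2017-04-10 minus B → 2017-04-04 through 2017-04-04, 2017-04-07 through 2017-04-10.

2017-03-11 through 2017-03-11, 2017-04-04 through 2017-04-04, 2017-04-07 through 2017-04-10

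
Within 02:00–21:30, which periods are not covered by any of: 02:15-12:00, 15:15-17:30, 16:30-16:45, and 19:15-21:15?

02:00–02:15, 12:00–15:15, 17:30–19:15, 21:15–21:30

Covered (merged): 02:15–12:00, 15:15–17:30, 19:15–21:15.
Gaps within 02:00–21:30: 02:00–02:15, 12:00–15:15, 17:30–19:15, 21:15–21:30.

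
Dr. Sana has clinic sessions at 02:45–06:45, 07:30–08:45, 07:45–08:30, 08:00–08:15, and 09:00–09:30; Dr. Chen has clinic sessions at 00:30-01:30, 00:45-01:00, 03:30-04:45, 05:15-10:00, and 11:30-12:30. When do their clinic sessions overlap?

03:30–04:45, 05:15–06:45, 07:30–08:45, 09:00–09:30

A, merged: 02:45–06:45, 07:30–08:45, 09:00–09:30.
B, merged: 00:30–01:30, 03:30–04:45, 05:15–10:00, 11:30–12:30.
02:45–06:45 overlaps B on 03:30–04:45, 05:15–06:45.
07:30–08:45 overlaps B on 07:30–08:45.
09:00–09:30 overlaps B on 09:00–09:30.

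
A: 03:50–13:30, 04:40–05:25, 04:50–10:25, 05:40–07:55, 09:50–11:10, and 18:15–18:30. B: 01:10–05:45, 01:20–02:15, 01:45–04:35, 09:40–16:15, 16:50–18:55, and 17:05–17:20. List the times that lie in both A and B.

03:50-05:45, 09:40-13:30, 18:15-18:30

First set merges to 03:50-13:30, 18:15-18:30.
Second set merges to 01:10-05:45, 09:40-16:15, 16:50-18:55.
03:50-13:30 meets the second set on 03:50-05:45, 09:40-13:30.
18:15-18:30 meets the second set on 18:15-18:30.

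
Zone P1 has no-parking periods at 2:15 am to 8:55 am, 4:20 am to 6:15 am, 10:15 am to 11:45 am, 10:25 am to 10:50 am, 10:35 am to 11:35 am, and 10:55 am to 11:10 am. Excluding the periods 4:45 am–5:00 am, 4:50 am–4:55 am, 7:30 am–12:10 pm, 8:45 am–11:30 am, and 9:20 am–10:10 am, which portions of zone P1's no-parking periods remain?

A, merged: 2:15 am–8:55 am, 10:15 am–11:45 am.
B, merged: 4:45 am–5:00 am, 7:30 am–12:10 pm.
2:15 am–8:55 am minus B → 2:15 am–4:45 am, 5:00 am–7:30 am.
10:15 am–11:45 am: fully covered by B → removed.

2:15 am–4:45 am, 5:00 am–7:30 am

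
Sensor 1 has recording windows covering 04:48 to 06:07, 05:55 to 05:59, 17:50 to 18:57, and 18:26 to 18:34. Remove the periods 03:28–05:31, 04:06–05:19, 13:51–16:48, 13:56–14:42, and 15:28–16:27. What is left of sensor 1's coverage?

05:31–06:07, 17:50–18:57

A, merged: 04:48–06:07, 17:50–18:57.
B, merged: 03:28–05:31, 13:51–16:48.
04:48–06:07 \ B = 05:31–06:07.
17:50–18:57: nothing removed.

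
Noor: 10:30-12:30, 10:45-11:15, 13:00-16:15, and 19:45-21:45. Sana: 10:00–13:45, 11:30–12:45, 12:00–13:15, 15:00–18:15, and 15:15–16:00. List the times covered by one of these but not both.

10:00–10:30, 12:30–13:00, 13:45–15:00, 16:15–18:15, 19:45–21:45

A, merged: 10:30–12:30, 13:00–16:15, 19:45–21:45.
B, merged: 10:00–13:45, 15:00–18:15.
A but not B: 13:45–15:00, 19:45–21:45.
B but not A: 10:00–10:30, 12:30–13:00, 16:15–18:15.
Combining gives A △ B.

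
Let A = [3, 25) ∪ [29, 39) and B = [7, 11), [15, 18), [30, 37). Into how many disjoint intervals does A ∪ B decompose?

A ∪ B = [3, 25), [29, 39).
That is 2 disjoint pieces.

2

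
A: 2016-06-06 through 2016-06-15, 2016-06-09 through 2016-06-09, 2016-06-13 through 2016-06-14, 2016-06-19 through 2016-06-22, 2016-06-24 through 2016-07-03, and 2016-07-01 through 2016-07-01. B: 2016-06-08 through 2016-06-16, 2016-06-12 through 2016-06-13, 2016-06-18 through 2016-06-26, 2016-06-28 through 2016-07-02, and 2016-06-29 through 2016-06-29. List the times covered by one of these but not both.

First set merges to 2016-06-06 through 2016-06-15, 2016-06-19 through 2016-06-22, 2016-06-24 through 2016-07-03.
Second set merges to 2016-06-08 through 2016-06-16, 2016-06-18 through 2016-06-26, 2016-06-28 through 2016-07-02.
A but not B: 2016-06-06 through 2016-06-07, 2016-06-27 through 2016-06-27, 2016-07-03 through 2016-07-03.
B but not A: 2016-06-16 through 2016-06-16, 2016-06-18 through 2016-06-18, 2016-06-23 through 2016-06-23.
Combining gives A △ B.

2016-06-06 through 2016-06-07, 2016-06-16 through 2016-06-16, 2016-06-18 through 2016-06-18, 2016-06-23 through 2016-06-23, 2016-06-27 through 2016-06-27, 2016-07-03 through 2016-07-03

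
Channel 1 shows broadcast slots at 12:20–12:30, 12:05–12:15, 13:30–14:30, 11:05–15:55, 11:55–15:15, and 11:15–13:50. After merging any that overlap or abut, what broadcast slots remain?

Sort by start: 11:05–15:55, 11:15–13:50, 11:55–15:15, 12:05–12:15, 12:20–12:30, 13:30–14:30.
11:15–13:50 overlaps/touches 11:05–15:55 → extend to 11:05–15:55.
11:55–15:15 overlaps/touches 11:05–15:55 → extend to 11:05–15:55.
12:05–12:15 overlaps/touches 11:05–15:55 → extend to 11:05–15:55.
12:20–12:30 overlaps/touches 11:05–15:55 → extend to 11:05–15:55.
13:30–14:30 overlaps/touches 11:05–15:55 → extend to 11:05–15:55.

11:05–15:55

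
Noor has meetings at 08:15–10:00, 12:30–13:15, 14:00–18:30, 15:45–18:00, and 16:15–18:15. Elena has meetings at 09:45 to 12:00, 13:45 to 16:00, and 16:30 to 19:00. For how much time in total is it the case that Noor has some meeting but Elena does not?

First set merges to 08:15–10:00, 12:30–13:15, 14:00–18:30.
A \ B = 08:15–09:45, 12:30–13:15, 16:00–16:30.
Total: 1 h 30 min + 45 min + 30 min = 2 h 45 min.

2 h 45 min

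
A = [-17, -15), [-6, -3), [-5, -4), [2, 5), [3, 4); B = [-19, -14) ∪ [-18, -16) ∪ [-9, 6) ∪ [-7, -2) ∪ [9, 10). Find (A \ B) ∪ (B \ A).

[-19, -17) ∪ [-15, -14) ∪ [-9, -6) ∪ [-3, 2) ∪ [5, 6) ∪ [9, 10)

A, merged: [-17, -15), [-6, -3), [2, 5).
B, merged: [-19, -14), [-9, 6), [9, 10).
A \ B = none.
B \ A = [-19, -17), [-15, -14), [-9, -6), [-3, 2), [5, 6), [9, 10).
Union of the two gives the symmetric difference.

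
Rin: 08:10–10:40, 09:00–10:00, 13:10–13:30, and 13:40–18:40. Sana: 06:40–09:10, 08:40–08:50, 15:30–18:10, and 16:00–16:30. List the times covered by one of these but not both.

Merge the first list: 08:10–10:40, 13:10–13:30, 13:40–18:40.
Merge the second list: 06:40–09:10, 15:30–18:10.
A but not B: 09:10–10:40, 13:10–13:30, 13:40–15:30, 18:10–18:40.
B but not A: 06:40–08:10.
Combining gives A △ B.

06:40–08:10, 09:10–10:40, 13:10–13:30, 13:40–15:30, 18:10–18:40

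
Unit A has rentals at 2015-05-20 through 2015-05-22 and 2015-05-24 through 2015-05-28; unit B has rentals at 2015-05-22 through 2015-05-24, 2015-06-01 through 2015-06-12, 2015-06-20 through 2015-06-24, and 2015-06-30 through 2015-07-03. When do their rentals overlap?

2015-05-22 through 2015-05-22, 2015-05-24 through 2015-05-24

2015-05-20 through 2015-05-22 ∩ B → 2015-05-22 through 2015-05-22.
2015-05-24 through 2015-05-28 ∩ B → 2015-05-24 through 2015-05-24.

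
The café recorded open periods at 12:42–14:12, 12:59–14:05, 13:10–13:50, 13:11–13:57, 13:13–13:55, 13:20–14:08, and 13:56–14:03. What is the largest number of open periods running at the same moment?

6

Walk the sorted start/end points keeping a running depth.
The depth first hits 6 at 13:20.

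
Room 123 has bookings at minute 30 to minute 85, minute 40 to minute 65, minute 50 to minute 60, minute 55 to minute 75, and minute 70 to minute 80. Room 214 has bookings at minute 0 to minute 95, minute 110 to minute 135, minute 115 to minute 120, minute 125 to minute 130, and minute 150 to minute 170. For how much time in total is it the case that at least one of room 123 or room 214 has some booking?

140 minutes

First set merges to minute 30 to minute 85.
Second set merges to minute 0 to minute 95, minute 110 to minute 135, minute 150 to minute 170.
A ∪ B = minute 0 to minute 95, minute 110 to minute 135, minute 150 to minute 170.
Total: 95 minutes + 25 minutes + 20 minutes = 140 minutes.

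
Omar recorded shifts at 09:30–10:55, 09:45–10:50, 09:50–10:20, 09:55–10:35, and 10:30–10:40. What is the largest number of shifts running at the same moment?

4

Walk the sorted start/end points keeping a running depth.
The depth first hits 4 at 09:55.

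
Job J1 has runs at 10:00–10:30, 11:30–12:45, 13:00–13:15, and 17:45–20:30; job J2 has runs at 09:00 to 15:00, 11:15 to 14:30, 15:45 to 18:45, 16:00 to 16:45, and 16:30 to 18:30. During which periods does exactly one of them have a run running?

09:00–10:00, 10:30–11:30, 12:45–13:00, 13:15–15:00, 15:45–17:45, 18:45–20:30

Merge the second list: 09:00–15:00, 15:45–18:45.
A but not B: 18:45–20:30.
B but not A: 09:00–10:00, 10:30–11:30, 12:45–13:00, 13:15–15:00, 15:45–17:45.
Combining gives A △ B.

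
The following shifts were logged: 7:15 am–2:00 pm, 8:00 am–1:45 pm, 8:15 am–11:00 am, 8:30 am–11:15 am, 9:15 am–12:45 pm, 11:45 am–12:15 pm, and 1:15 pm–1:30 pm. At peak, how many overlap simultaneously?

5

At 9:15 am, 5 of the intervals are simultaneously active.
No point has more.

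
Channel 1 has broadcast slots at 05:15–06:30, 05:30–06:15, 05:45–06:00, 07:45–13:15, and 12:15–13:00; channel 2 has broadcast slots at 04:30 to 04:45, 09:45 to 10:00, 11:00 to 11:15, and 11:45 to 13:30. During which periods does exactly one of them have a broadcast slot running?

A, merged: 05:15–06:30, 07:45–13:15.
A but not B: 05:15–06:30, 07:45–09:45, 10:00–11:00, 11:15–11:45.
B but not A: 04:30–04:45, 13:15–13:30.
Combining gives A △ B.

04:30–04:45, 05:15–06:30, 07:45–09:45, 10:00–11:00, 11:15–11:45, 13:15–13:30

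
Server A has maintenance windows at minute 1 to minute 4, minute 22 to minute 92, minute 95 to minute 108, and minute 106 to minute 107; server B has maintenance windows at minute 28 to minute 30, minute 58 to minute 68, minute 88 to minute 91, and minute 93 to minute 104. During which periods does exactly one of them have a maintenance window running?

First set merges to minute 1 to minute 4, minute 22 to minute 92, minute 95 to minute 108.
Only in the first: minute 1 to minute 4, minute 22 to minute 28, minute 30 to minute 58, minute 68 to minute 88, minute 91 to minute 92, minute 104 to minute 108.
Only in the second: minute 93 to minute 95.
Together these are the periods covered by exactly one.

minute 1 to minute 4, minute 22 to minute 28, minute 30 to minute 58, minute 68 to minute 88, minute 91 to minute 92, minute 93 to minute 95, minute 104 to minute 108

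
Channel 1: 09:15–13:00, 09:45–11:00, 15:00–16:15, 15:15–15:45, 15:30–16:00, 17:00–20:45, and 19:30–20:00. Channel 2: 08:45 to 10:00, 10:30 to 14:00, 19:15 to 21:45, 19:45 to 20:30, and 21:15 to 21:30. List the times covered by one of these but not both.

First set merges to 09:15–13:00, 15:00–16:15, 17:00–20:45.
Second set merges to 08:45–10:00, 10:30–14:00, 19:15–21:45.
Only in the first: 10:00–10:30, 15:00–16:15, 17:00–19:15.
Only in the second: 08:45–09:15, 13:00–14:00, 20:45–21:45.
Together these are the periods covered by exactly one.

08:45–09:15, 10:00–10:30, 13:00–14:00, 15:00–16:15, 17:00–19:15, 20:45–21:45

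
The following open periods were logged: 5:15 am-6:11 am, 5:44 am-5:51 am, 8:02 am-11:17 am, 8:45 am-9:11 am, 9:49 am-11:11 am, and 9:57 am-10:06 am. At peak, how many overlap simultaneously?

3

At 9:57 am, 3 of the intervals are simultaneously active.
No point has more.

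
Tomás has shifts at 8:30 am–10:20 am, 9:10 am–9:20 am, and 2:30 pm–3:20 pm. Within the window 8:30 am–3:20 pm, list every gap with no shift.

After merging, the occupied span is 8:30 am-10:20 am, 2:30 pm-3:20 pm.
Gaps within 8:30 am-3:20 pm: 10:20 am-2:30 pm.

10:20 am-2:30 pm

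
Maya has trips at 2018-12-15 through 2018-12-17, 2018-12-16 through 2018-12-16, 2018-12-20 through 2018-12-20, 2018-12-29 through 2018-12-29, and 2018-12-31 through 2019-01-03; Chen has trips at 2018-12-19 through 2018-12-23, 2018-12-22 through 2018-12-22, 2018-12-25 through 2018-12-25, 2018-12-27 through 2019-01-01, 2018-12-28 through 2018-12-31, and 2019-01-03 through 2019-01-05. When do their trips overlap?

First set merges to 2018-12-15 through 2018-12-17, 2018-12-20 through 2018-12-20, 2018-12-29 through 2018-12-29, 2018-12-31 through 2019-01-03.
Second set merges to 2018-12-19 through 2018-12-23, 2018-12-25 through 2018-12-25, 2018-12-27 through 2019-01-01, 2019-01-03 through 2019-01-05.
2018-12-15 through 2018-12-17 meets no B interval.
2018-12-20 through 2018-12-20 ∩ B → 2018-12-20 through 2018-12-20.
2018-12-29 through 2018-12-29 ∩ B → 2018-12-29 through 2018-12-29.
2018-12-31 through 2019-01-03 ∩ B → 2018-12-31 through 2019-01-01, 2019-01-03 through 2019-01-03.

2018-12-20 through 2018-12-20, 2018-12-29 through 2018-12-29, 2018-12-31 through 2019-01-01, 2019-01-03 through 2019-01-03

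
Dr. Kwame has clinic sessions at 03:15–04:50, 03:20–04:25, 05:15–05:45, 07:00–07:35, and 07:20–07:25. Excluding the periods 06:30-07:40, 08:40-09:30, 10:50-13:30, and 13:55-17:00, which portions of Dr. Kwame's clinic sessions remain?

A, merged: 03:15–04:50, 05:15–05:45, 07:00–07:35.
03:15–04:50: nothing removed.
05:15–05:45: nothing removed.
07:00–07:35: entirely removed.

03:15–04:50, 05:15–05:45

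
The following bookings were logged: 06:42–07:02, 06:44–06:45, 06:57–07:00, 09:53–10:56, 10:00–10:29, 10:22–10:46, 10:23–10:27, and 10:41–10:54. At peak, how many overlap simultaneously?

Sweep endpoints in order; track running count of active intervals.
Peak of 4 reached at 10:23.

4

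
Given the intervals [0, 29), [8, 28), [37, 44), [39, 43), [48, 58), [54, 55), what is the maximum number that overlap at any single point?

Walk the sorted start/end points keeping a running depth.
The depth first hits 2 at 8.

2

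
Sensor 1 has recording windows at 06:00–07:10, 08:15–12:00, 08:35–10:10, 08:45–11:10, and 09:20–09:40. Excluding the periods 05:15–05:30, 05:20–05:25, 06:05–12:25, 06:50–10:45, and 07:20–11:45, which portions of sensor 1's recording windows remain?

06:00–06:05

Merge the first list: 06:00–07:10, 08:15–12:00.
Merge the second list: 05:15–05:30, 06:05–12:25.
06:00–07:10 minus B → 06:00–06:05.
08:15–12:00: fully covered by B → removed.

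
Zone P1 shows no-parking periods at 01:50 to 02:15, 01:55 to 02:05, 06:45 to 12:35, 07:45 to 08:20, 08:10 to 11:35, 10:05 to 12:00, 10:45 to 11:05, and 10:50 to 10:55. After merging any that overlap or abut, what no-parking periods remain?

01:50-02:15, 06:45-12:35

01:55-02:05 overlaps/touches 01:50-02:15 → extend to 01:50-02:15.
06:45-12:35 is disjoint → start new block.
07:45-08:20 overlaps/touches 06:45-12:35 → extend to 06:45-12:35.
08:10-11:35 overlaps/touches 06:45-12:35 → extend to 06:45-12:35.
10:05-12:00 overlaps/touches 06:45-12:35 → extend to 06:45-12:35.
10:45-11:05 overlaps/touches 06:45-12:35 → extend to 06:45-12:35.
10:50-10:55 overlaps/touches 06:45-12:35 → extend to 06:45-12:35.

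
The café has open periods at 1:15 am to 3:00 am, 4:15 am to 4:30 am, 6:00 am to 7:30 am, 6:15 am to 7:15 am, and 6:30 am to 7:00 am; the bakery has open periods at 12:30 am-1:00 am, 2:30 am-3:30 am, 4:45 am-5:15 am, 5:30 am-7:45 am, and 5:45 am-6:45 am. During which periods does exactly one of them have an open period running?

Merge the first list: 1:15 am–3:00 am, 4:15 am–4:30 am, 6:00 am–7:30 am.
Merge the second list: 12:30 am–1:00 am, 2:30 am–3:30 am, 4:45 am–5:15 am, 5:30 am–7:45 am.
Only in the first: 1:15 am–2:30 am, 4:15 am–4:30 am.
Only in the second: 12:30 am–1:00 am, 3:00 am–3:30 am, 4:45 am–5:15 am, 5:30 am–6:00 am, 7:30 am–7:45 am.
Together these are the periods covered by exactly one.

12:30 am–1:00 am, 1:15 am–2:30 am, 3:00 am–3:30 am, 4:15 am–4:30 am, 4:45 am–5:15 am, 5:30 am–6:00 am, 7:30 am–7:45 am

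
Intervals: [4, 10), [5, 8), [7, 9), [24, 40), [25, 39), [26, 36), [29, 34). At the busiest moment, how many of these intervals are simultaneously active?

4

At 29, 4 of the intervals are simultaneously active.
No point has more.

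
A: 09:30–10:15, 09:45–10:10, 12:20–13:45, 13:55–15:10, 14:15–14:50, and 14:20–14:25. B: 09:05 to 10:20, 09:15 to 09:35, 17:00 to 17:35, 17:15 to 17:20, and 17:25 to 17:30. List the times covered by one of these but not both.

09:05–09:30, 10:15–10:20, 12:20–13:45, 13:55–15:10, 17:00–17:35

First set merges to 09:30–10:15, 12:20–13:45, 13:55–15:10.
Second set merges to 09:05–10:20, 17:00–17:35.
A but not B: 12:20–13:45, 13:55–15:10.
B but not A: 09:05–09:30, 10:15–10:20, 17:00–17:35.
Combining gives A △ B.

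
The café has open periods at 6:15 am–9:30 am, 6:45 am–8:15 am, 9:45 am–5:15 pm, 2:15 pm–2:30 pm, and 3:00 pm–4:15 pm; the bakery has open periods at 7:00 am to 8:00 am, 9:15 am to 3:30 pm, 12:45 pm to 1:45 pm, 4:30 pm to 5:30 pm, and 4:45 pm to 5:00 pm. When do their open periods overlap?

7:00 am-8:00 am, 9:15 am-9:30 am, 9:45 am-3:30 pm, 4:30 pm-5:15 pm

A, merged: 6:15 am-9:30 am, 9:45 am-5:15 pm.
B, merged: 7:00 am-8:00 am, 9:15 am-3:30 pm, 4:30 pm-5:30 pm.
6:15 am-9:30 am meets the second set on 7:00 am-8:00 am, 9:15 am-9:30 am.
9:45 am-5:15 pm meets the second set on 9:45 am-3:30 pm, 4:30 pm-5:15 pm.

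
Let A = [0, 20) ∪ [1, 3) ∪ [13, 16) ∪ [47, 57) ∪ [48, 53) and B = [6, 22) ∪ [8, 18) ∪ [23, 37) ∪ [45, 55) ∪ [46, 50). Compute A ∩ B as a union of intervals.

First set merges to [0, 20), [47, 57).
Second set merges to [6, 22), [23, 37), [45, 55).
[0, 20) overlaps B on [6, 20).
[47, 57) overlaps B on [47, 55).

[6, 20) ∪ [47, 55)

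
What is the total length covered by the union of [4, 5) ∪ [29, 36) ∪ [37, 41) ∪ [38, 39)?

Merged: [4, 5), [29, 36), [37, 41).
Lengths: 1 + 7 + 4 = 12.

12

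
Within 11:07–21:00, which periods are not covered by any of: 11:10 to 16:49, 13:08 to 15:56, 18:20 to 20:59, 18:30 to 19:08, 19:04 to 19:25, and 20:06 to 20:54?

Covered (merged): 11:10–16:49, 18:20–20:59.
Uncovered inside 11:07–21:00: 11:07–11:10, 16:49–18:20, 20:59–21:00.

11:07–11:10, 16:49–18:20, 20:59–21:00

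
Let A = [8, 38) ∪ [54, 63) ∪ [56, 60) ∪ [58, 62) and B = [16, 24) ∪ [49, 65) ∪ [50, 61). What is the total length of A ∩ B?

Merge the first list: [8, 38), [54, 63).
Merge the second list: [16, 24), [49, 65).
A ∩ B = [16, 24), [54, 63).
Total: 8 + 9 = 17.

17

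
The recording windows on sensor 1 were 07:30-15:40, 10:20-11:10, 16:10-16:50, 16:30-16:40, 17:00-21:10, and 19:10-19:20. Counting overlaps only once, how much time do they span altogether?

13 h

Merged: 07:30–15:40, 16:10–16:50, 17:00–21:10.
Lengths: 8 h 10 min + 40 min + 4 h 10 min = 13 h.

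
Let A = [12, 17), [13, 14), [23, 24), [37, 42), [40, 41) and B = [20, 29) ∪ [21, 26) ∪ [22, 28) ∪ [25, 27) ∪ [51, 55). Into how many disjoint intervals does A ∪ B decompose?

4

A, merged: [12, 17), [23, 24), [37, 42).
B, merged: [20, 29), [51, 55).
A ∪ B = [12, 17), [20, 29), [37, 42), [51, 55).
That is 4 disjoint pieces.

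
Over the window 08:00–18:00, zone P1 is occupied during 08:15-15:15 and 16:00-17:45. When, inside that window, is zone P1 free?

After merging, the occupied span is 08:15–15:15, 16:00–17:45.
Uncovered inside 08:00–18:00: 08:00–08:15, 15:15–16:00, 17:45–18:00.

08:00–08:15, 15:15–16:00, 17:45–18:00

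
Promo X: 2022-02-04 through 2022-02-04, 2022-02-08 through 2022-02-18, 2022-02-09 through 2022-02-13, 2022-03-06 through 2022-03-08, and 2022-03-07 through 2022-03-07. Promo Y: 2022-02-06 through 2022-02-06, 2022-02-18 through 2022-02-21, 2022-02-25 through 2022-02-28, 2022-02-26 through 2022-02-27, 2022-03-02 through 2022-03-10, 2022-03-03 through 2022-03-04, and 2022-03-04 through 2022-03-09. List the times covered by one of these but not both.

First set merges to 2022-02-04 through 2022-02-04, 2022-02-08 through 2022-02-18, 2022-03-06 through 2022-03-08.
Second set merges to 2022-02-06 through 2022-02-06, 2022-02-18 through 2022-02-21, 2022-02-25 through 2022-02-28, 2022-03-02 through 2022-03-10.
Only in the first: 2022-02-04 through 2022-02-04, 2022-02-08 through 2022-02-17.
Only in the second: 2022-02-06 through 2022-02-06, 2022-02-19 through 2022-02-21, 2022-02-25 through 2022-02-28, 2022-03-02 through 2022-03-05, 2022-03-09 through 2022-03-10.
Together these are the periods covered by exactly one.

2022-02-04 through 2022-02-04, 2022-02-06 through 2022-02-06, 2022-02-08 through 2022-02-17, 2022-02-19 through 2022-02-21, 2022-02-25 through 2022-02-28, 2022-03-02 through 2022-03-05, 2022-03-09 through 2022-03-10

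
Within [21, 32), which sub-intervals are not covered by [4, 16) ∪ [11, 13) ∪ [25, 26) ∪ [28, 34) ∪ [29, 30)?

After merging, the occupied span is [4, 16), [25, 26), [28, 34).
Complement within [21, 32): [21, 25), [26, 28).

[21, 25) ∪ [26, 28)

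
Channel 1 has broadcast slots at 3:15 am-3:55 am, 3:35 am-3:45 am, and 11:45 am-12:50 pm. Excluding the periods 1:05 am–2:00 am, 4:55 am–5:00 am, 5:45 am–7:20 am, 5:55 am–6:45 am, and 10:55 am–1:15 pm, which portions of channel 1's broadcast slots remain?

First set merges to 3:15 am-3:55 am, 11:45 am-12:50 pm.
Second set merges to 1:05 am-2:00 am, 4:55 am-5:00 am, 5:45 am-7:20 am, 10:55 am-1:15 pm.
3:15 am-3:55 am: nothing removed.
11:45 am-12:50 pm: entirely removed.

3:15 am-3:55 am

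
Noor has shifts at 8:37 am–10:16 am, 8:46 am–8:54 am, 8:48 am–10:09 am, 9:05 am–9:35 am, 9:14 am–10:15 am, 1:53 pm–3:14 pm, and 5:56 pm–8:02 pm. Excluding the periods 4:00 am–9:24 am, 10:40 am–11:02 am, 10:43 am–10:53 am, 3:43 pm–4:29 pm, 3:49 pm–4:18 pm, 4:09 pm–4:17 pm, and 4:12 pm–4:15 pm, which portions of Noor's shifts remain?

Merge the first list: 8:37 am–10:16 am, 1:53 pm–3:14 pm, 5:56 pm–8:02 pm.
Merge the second list: 4:00 am–9:24 am, 10:40 am–11:02 am, 3:43 pm–4:29 pm.
8:37 am–10:16 am \ B = 9:24 am–10:16 am.
1:53 pm–3:14 pm: nothing removed.
5:56 pm–8:02 pm: nothing removed.

9:24 am–10:16 am, 1:53 pm–3:14 pm, 5:56 pm–8:02 pm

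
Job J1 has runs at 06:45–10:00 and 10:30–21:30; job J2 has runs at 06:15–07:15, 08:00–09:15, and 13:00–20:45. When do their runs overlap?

06:45–07:15, 08:00–09:15, 13:00–20:45

06:45–10:00 meets the second set on 06:45–07:15, 08:00–09:15.
10:30–21:30 meets the second set on 13:00–20:45.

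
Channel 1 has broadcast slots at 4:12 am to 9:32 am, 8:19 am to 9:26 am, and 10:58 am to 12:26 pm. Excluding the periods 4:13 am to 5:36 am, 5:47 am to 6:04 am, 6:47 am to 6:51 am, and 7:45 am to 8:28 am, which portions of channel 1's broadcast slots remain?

First set merges to 4:12 am-9:32 am, 10:58 am-12:26 pm.
4:12 am-9:32 am \ B = 4:12 am-4:13 am, 5:36 am-5:47 am, 6:04 am-6:47 am, 6:51 am-7:45 am, 8:28 am-9:32 am.
10:58 am-12:26 pm: nothing removed.

4:12 am-4:13 am, 5:36 am-5:47 am, 6:04 am-6:47 am, 6:51 am-7:45 am, 8:28 am-9:32 am, 10:58 am-12:26 pm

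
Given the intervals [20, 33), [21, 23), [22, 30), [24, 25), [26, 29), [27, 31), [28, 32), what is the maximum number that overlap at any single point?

Walk the sorted start/end points keeping a running depth.
The depth first hits 5 at 28.

5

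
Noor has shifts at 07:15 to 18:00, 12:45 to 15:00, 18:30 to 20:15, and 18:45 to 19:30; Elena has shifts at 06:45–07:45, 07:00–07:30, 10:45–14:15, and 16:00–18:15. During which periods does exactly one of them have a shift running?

06:45–07:15, 07:45–10:45, 14:15–16:00, 18:00–18:15, 18:30–20:15

First set merges to 07:15–18:00, 18:30–20:15.
Second set merges to 06:45–07:45, 10:45–14:15, 16:00–18:15.
A but not B: 07:45–10:45, 14:15–16:00, 18:30–20:15.
B but not A: 06:45–07:15, 18:00–18:15.
Combining gives A △ B.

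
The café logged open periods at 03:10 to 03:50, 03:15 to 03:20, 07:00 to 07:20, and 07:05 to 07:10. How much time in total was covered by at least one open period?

Merged: 03:10–03:50, 07:00–07:20.
Lengths: 40 min + 20 min = 1 h.

1 h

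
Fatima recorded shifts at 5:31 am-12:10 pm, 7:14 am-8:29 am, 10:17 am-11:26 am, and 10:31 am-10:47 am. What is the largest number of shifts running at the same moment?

Sweep endpoints in order; track running count of active intervals.
Peak of 3 reached at 10:31 am.

3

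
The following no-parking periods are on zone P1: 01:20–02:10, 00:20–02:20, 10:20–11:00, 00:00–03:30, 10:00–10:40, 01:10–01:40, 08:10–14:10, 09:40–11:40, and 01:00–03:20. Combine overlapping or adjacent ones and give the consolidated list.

Sort by start: 00:00-03:30, 00:20-02:20, 01:00-03:20, 01:10-01:40, 01:20-02:10, 08:10-14:10, 09:40-11:40, 10:00-10:40, 10:20-11:00.
00:20-02:20 overlaps/touches 00:00-03:30 → extend to 00:00-03:30.
01:00-03:20 overlaps/touches 00:00-03:30 → extend to 00:00-03:30.
01:10-01:40 overlaps/touches 00:00-03:30 → extend to 00:00-03:30.
01:20-02:10 overlaps/touches 00:00-03:30 → extend to 00:00-03:30.
08:10-14:10 is disjoint → start new block.
09:40-11:40 overlaps/touches 08:10-14:10 → extend to 08:10-14:10.
10:00-10:40 overlaps/touches 08:10-14:10 → extend to 08:10-14:10.
10:20-11:00 overlaps/touches 08:10-14:10 → extend to 08:10-14:10.

00:00-03:30, 08:10-14:10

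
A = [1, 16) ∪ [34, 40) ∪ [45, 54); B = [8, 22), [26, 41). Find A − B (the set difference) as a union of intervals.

[1, 16) with B removed leaves [1, 8).
[34, 40) lies entirely inside B → drops out.
[45, 54) is untouched.

[1, 8) ∪ [45, 54)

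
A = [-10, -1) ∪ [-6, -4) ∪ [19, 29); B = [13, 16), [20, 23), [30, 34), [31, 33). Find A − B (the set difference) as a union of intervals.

[-10, -1) ∪ [19, 20) ∪ [23, 29)

A, merged: [-10, -1), [19, 29).
B, merged: [13, 16), [20, 23), [30, 34).
[-10, -1): nothing removed.
[19, 29) \ B = [19, 20), [23, 29).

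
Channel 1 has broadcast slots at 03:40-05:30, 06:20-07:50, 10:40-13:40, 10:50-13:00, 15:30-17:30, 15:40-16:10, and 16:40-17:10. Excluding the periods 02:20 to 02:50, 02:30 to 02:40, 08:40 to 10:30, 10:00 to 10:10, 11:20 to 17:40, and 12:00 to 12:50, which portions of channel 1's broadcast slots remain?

03:40-05:30, 06:20-07:50, 10:40-11:20

First set merges to 03:40-05:30, 06:20-07:50, 10:40-13:40, 15:30-17:30.
Second set merges to 02:20-02:50, 08:40-10:30, 11:20-17:40.
03:40-05:30: nothing removed.
06:20-07:50: nothing removed.
10:40-13:40 \ B = 10:40-11:20.
15:30-17:30: entirely removed.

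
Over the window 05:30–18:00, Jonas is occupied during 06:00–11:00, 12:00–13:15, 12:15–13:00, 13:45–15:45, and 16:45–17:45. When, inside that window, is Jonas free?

After merging, the occupied span is 06:00-11:00, 12:00-13:15, 13:45-15:45, 16:45-17:45.
Gaps within 05:30-18:00: 05:30-06:00, 11:00-12:00, 13:15-13:45, 15:45-16:45, 17:45-18:00.

05:30-06:00, 11:00-12:00, 13:15-13:45, 15:45-16:45, 17:45-18:00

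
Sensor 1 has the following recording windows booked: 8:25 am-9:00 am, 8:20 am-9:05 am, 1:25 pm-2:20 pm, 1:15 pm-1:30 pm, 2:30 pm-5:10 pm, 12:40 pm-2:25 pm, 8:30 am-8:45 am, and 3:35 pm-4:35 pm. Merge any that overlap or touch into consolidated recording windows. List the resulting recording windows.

Sort by start: 8:20 am–9:05 am, 8:25 am–9:00 am, 8:30 am–8:45 am, 12:40 pm–2:25 pm, 1:15 pm–1:30 pm, 1:25 pm–2:20 pm, 2:30 pm–5:10 pm, 3:35 pm–4:35 pm.
8:25 am–9:00 am overlaps/touches 8:20 am–9:05 am → extend to 8:20 am–9:05 am.
8:30 am–8:45 am overlaps/touches 8:20 am–9:05 am → extend to 8:20 am–9:05 am.
12:40 pm–2:25 pm is disjoint → start new block.
1:15 pm–1:30 pm overlaps/touches 12:40 pm–2:25 pm → extend to 12:40 pm–2:25 pm.
1:25 pm–2:20 pm overlaps/touches 12:40 pm–2:25 pm → extend to 12:40 pm–2:25 pm.
2:30 pm–5:10 pm is disjoint → start new block.
3:35 pm–4:35 pm overlaps/touches 2:30 pm–5:10 pm → extend to 2:30 pm–5:10 pm.

8:20 am–9:05 am, 12:40 pm–2:25 pm, 2:30 pm–5:10 pm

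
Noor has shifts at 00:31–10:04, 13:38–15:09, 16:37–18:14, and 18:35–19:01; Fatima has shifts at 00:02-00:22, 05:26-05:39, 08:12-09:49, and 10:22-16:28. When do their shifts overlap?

05:26–05:39, 08:12–09:49, 13:38–15:09

00:31–10:04 ∩ B → 05:26–05:39, 08:12–09:49.
13:38–15:09 ∩ B → 13:38–15:09.
16:37–18:14 meets no B interval.
18:35–19:01 meets no B interval.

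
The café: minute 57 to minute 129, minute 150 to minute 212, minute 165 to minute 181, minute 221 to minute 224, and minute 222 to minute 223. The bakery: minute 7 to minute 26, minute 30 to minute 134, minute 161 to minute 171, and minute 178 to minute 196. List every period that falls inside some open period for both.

First set merges to minute 57 to minute 129, minute 150 to minute 212, minute 221 to minute 224.
minute 57 to minute 129 ∩ B → minute 57 to minute 129.
minute 150 to minute 212 ∩ B → minute 161 to minute 171, minute 178 to minute 196.
minute 221 to minute 224 meets no B interval.

minute 57 to minute 129, minute 161 to minute 171, minute 178 to minute 196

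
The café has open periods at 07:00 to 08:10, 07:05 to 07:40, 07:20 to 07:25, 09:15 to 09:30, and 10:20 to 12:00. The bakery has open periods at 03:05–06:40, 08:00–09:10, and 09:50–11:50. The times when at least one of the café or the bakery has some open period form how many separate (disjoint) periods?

Merge the first list: 07:00–08:10, 09:15–09:30, 10:20–12:00.
A ∪ B = 03:05–06:40, 07:00–09:10, 09:15–09:30, 09:50–12:00.
That is 4 disjoint pieces.

4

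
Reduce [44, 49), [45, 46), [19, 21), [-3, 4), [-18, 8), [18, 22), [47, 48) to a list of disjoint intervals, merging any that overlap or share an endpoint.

Sort by start: [-18, 8), [-3, 4), [18, 22), [19, 21), [44, 49), [45, 46), [47, 48).
[-3, 4) overlaps/touches [-18, 8) → extend to [-18, 8).
[18, 22) is disjoint → start new block.
[19, 21) overlaps/touches [18, 22) → extend to [18, 22).
[44, 49) is disjoint → start new block.
[45, 46) overlaps/touches [44, 49) → extend to [44, 49).
[47, 48) overlaps/touches [44, 49) → extend to [44, 49).

[-18, 8) ∪ [18, 22) ∪ [44, 49)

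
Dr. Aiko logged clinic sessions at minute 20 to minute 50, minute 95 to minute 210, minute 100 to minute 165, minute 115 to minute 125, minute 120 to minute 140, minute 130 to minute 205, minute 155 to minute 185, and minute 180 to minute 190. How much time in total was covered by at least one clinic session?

Merged: minute 20 to minute 50, minute 95 to minute 210.
Lengths: 30 minutes + 115 minutes = 145 minutes.

145 minutes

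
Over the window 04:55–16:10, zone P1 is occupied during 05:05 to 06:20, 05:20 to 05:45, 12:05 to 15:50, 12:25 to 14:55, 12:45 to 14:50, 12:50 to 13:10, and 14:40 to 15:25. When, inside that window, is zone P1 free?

04:55–05:05, 06:20–12:05, 15:50–16:10

The merged coverage is 05:05–06:20, 12:05–15:50.
Complement within 04:55–16:10: 04:55–05:05, 06:20–12:05, 15:50–16:10.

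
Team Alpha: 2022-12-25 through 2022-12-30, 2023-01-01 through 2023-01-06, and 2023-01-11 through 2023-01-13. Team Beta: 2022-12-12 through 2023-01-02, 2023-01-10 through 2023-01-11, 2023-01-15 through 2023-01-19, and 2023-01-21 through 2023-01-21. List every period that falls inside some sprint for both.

2022-12-25 through 2022-12-30 meets the second set on 2022-12-25 through 2022-12-30.
2023-01-01 through 2023-01-06 meets the second set on 2023-01-01 through 2023-01-02.
2023-01-11 through 2023-01-13 meets the second set on 2023-01-11 through 2023-01-11.

2022-12-25 through 2022-12-30, 2023-01-01 through 2023-01-02, 2023-01-11 through 2023-01-11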